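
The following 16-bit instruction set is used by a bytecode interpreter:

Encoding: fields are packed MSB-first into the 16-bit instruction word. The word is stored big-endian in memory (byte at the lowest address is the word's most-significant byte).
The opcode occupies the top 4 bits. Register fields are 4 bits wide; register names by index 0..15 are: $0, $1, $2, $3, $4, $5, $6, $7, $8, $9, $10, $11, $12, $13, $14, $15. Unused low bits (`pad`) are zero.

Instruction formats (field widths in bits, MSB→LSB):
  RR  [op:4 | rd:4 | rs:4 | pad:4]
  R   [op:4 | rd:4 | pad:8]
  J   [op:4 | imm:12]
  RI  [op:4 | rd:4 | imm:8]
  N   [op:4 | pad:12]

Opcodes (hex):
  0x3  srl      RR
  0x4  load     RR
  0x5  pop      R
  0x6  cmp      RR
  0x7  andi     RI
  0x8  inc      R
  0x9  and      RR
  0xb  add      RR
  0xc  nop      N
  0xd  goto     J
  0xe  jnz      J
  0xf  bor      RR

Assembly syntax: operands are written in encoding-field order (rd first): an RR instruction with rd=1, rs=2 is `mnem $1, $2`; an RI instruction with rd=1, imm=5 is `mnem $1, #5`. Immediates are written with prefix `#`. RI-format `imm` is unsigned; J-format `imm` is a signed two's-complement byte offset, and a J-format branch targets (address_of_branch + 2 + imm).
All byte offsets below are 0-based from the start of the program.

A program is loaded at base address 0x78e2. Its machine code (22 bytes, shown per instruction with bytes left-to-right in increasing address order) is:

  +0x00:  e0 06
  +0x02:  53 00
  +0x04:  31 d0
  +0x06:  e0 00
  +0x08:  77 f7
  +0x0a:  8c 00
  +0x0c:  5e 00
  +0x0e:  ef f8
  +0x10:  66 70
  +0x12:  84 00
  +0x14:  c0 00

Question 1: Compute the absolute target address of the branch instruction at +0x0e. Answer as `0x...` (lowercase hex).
0x78ea

@+0e  big-endian(ef f8) = 0xeff8
  top 4b → 0xe → jnz [J]
  imm: (w>>0)&0xfff=0xff8 (s12→-8) → #-8
  target = base 0x78e2 + off 0x0e + 2 + imm -8 = 0x78ea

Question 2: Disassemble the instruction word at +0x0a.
inc $12

off 0x0a: read 8c 00 as big → 0x8c00
  top 4b → 0x8 → inc [R]
  rd: (w>>8)&0xf=0xc → $12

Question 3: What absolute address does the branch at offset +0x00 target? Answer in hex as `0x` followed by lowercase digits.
0x78ea

@+00  big-endian(e0 06) = 0xe006
  top 4b → 0xe → jnz [J]
  imm: (w>>0)&0xfff=0x6 → #6
  target = base 0x78e2 + off 0x00 + 2 + imm 6 = 0x78ea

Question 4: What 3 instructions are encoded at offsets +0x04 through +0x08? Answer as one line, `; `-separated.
@+04  big-endian(31 d0) = 0x31d0
  top 4b → 0x3 → srl [RR]
  rd@[11:8]=0x1 ⇒ $1
  rs@[7:4]=0xd ⇒ $13
@+06  big-endian(e0 00) = 0xe000
  top 4b → 0xe → jnz [J]
  imm@[11:0]=0x0 ⇒ #0
@+08  big-endian(77 f7) = 0x77f7
  top 4b → 0x7 → andi [RI]
  rd@[11:8]=0x7 ⇒ $7
  imm@[7:0]=0xf7 ⇒ #247

srl $1, $13; jnz #0; andi $7, #247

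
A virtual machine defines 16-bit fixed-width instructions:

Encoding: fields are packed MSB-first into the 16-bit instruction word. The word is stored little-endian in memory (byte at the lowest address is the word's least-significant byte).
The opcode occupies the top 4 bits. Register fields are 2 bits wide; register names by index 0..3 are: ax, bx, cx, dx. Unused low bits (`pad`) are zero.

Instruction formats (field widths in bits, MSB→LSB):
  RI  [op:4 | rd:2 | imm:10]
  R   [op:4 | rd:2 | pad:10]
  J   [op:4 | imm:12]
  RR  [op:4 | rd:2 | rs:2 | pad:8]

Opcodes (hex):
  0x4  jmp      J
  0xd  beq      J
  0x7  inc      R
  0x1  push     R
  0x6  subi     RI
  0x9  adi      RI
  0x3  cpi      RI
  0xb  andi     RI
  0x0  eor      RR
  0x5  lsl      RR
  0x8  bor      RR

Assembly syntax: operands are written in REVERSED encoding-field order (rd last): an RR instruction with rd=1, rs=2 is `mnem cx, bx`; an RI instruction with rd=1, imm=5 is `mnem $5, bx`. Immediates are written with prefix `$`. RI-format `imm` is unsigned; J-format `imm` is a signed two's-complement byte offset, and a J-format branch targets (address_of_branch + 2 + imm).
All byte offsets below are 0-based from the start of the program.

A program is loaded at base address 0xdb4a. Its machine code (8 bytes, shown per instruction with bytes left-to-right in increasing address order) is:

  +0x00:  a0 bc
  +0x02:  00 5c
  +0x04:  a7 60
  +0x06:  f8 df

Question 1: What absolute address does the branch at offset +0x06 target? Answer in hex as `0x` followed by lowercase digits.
[06] f8 df → 0xdff8
  op=0xdff8>>12=0xd ⇒ beq (J)
  imm@[11:0]=0xff8 (s12→-8) ⇒ $-8
  target = base 0xdb4a + off 0x06 + 2 + imm -8 = 0xdb4a

0xdb4a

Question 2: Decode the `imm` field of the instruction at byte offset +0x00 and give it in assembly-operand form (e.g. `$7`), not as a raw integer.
$160

+0x00: a0 bc ⇒ word 0xbca0 (little)
  op=0xbca0>>12=0xb ⇒ andi (RI)
  rd@[11:10]=0x3 ⇒ dx
  imm@[9:0]=0xa0 ⇒ $160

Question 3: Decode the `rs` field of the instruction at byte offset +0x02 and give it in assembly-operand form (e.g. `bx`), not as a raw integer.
ax

off 0x02: read 00 5c as little → 0x5c00
  op=0x5c00>>12=0x5 ⇒ lsl (RR)
  [11:10] rd=3 = dx
  [9:8] rs=0 = ax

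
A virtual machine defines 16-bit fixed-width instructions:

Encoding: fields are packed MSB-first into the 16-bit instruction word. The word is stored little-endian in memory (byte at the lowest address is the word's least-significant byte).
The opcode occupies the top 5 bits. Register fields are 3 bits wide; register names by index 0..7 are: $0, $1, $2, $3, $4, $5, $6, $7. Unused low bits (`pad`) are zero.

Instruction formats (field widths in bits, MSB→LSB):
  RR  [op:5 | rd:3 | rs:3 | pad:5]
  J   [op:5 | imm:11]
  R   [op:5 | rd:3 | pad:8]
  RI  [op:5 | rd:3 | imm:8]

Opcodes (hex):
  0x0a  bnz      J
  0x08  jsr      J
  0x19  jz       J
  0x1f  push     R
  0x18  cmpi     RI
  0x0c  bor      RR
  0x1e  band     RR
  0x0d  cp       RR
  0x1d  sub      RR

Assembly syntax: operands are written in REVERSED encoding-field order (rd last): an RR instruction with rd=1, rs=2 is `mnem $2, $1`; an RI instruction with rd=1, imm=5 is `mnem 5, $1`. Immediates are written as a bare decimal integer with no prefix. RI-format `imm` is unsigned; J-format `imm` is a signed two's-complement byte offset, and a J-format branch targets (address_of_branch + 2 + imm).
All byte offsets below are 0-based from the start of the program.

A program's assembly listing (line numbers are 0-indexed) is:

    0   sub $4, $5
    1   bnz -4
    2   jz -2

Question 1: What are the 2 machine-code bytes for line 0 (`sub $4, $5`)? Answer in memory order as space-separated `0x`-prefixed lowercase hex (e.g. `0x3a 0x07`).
0x80 0xed

L0: sub op=0x1d:5|rd=5:3|rs=4:3|pad=0:5 ⇒ 0xed80 ⇒ little 80 ed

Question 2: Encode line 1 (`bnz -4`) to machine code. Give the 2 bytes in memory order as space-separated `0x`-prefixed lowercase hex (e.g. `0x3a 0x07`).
line 1 (bnz): pack op=0xa:5|imm=-4:11 = 0x57fc; little→ fc 57

0xfc 0x57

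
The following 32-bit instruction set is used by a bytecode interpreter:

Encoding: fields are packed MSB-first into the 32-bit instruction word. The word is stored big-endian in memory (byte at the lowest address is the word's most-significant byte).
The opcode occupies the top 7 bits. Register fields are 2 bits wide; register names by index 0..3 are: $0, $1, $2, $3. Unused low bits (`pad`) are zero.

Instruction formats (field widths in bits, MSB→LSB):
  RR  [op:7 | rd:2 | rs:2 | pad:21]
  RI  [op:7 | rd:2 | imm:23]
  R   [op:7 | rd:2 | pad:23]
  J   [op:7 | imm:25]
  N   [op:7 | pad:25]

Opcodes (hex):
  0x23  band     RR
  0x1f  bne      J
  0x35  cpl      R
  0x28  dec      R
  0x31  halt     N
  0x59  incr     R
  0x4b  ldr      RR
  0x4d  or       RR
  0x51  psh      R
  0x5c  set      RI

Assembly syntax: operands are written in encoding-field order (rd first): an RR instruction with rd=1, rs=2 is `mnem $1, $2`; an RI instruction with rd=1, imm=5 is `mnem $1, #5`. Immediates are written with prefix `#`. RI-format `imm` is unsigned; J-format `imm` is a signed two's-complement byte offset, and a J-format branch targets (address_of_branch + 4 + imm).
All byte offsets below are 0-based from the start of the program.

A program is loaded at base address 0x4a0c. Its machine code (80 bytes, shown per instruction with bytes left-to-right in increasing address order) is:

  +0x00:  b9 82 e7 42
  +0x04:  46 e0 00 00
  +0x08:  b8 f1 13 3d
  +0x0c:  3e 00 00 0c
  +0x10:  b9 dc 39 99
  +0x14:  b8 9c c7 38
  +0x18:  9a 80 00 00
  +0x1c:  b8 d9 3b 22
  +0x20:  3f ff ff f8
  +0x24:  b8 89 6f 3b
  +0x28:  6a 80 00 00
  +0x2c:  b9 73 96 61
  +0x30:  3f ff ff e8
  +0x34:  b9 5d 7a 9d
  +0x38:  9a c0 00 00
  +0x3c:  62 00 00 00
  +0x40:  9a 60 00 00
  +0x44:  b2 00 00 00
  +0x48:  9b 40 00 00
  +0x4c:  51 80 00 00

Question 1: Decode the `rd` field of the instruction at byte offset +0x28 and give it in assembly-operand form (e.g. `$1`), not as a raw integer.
$1

+0x28: 6a 80 00 00 ⇒ word 0x6a800000 (big)
  op=0x6a800000>>25=0x35 ⇒ cpl (R)
  rd: (w>>23)&0x3=0x1 → $1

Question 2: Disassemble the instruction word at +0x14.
@+14  big-endian(b8 9c c7 38) = 0xb89cc738
  opcode bits[31:25]=0x5c: set/RI
  [24:23] rd=1 = $1
  [22:0] imm=1886008 = #1886008

set $1, #1886008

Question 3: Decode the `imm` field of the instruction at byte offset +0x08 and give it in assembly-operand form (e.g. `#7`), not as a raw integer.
+0x08: b8 f1 13 3d ⇒ word 0xb8f1133d (big)
  opcode bits[31:25]=0x5c: set/RI
  [24:23] rd=1 = $1
  [22:0] imm=7410493 = #7410493

#7410493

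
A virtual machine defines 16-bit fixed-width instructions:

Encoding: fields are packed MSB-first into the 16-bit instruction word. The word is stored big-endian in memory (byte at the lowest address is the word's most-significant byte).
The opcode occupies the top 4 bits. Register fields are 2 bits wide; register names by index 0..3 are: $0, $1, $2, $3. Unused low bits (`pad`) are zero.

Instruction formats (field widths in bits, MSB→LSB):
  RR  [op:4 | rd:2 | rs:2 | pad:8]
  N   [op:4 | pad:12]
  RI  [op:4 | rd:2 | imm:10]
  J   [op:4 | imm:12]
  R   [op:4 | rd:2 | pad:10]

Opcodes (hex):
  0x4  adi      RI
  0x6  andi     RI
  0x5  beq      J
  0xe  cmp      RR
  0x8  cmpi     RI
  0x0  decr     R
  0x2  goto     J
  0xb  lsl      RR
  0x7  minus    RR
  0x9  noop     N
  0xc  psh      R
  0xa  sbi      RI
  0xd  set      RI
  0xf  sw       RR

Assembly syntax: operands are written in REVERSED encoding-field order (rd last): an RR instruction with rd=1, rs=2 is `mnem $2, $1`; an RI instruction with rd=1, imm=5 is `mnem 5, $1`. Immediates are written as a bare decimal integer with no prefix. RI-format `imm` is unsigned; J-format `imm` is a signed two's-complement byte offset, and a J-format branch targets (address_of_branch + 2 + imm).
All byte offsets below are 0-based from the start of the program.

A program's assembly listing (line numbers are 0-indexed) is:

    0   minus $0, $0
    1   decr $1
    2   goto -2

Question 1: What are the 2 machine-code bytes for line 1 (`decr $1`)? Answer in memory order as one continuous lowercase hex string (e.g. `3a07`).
1. decr fields op=0x0:4|rd=1:2|pad=0:10 → word 0400h → 04 00

0400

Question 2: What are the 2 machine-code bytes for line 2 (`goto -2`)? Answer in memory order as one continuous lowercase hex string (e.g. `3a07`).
line 2 (goto): pack op=0x2:4|imm=-2:12 = 0x2ffe; big→ 2f fe

2ffe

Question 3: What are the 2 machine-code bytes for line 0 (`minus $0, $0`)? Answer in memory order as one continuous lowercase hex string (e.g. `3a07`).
7000

0. minus fields op=0x7:4|rd=0:2|rs=0:2|pad=0:8 → word 7000h → 70 00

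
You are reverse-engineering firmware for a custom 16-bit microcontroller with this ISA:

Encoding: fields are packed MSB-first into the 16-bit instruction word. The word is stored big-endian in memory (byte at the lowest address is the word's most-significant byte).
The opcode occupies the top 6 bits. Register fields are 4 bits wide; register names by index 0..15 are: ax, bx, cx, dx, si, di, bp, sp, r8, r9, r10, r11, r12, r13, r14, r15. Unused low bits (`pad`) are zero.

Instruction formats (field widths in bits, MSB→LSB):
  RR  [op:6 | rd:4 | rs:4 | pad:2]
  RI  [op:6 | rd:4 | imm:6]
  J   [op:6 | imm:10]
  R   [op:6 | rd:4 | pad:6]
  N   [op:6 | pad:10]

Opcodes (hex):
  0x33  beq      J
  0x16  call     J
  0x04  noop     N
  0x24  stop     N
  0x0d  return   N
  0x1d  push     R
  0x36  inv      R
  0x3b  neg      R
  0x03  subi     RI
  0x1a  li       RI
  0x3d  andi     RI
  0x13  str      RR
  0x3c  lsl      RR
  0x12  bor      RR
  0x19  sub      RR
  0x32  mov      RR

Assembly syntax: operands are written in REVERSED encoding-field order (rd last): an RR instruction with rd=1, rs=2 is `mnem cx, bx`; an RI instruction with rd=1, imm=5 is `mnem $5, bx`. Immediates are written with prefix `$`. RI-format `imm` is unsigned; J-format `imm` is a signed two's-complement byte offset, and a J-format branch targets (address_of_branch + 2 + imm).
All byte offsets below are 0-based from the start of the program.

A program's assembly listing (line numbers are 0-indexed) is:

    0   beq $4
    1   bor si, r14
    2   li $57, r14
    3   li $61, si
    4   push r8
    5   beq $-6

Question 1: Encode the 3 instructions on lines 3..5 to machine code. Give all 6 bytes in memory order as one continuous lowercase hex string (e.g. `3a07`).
L3: li op=0x1a:6|rd=4:4|imm=61:6 ⇒ 0x693d ⇒ big 69 3d
L4: push op=0x1d:6|rd=8:4|pad=0:6 ⇒ 0x7600 ⇒ big 76 00
L5: beq op=0x33:6|imm=-6:10 ⇒ 0xcffa ⇒ big cf fa

693d7600cffa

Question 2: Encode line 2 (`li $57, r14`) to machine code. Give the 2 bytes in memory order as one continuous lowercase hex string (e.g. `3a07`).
6bb9

2. li fields op=0x1a:6|rd=14:4|imm=57:6 → word 6bb9h → 6b b9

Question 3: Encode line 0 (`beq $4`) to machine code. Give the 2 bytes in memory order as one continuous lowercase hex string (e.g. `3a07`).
L0: beq op=0x33:6|imm=4:10 ⇒ 0xcc04 ⇒ big cc 04

cc04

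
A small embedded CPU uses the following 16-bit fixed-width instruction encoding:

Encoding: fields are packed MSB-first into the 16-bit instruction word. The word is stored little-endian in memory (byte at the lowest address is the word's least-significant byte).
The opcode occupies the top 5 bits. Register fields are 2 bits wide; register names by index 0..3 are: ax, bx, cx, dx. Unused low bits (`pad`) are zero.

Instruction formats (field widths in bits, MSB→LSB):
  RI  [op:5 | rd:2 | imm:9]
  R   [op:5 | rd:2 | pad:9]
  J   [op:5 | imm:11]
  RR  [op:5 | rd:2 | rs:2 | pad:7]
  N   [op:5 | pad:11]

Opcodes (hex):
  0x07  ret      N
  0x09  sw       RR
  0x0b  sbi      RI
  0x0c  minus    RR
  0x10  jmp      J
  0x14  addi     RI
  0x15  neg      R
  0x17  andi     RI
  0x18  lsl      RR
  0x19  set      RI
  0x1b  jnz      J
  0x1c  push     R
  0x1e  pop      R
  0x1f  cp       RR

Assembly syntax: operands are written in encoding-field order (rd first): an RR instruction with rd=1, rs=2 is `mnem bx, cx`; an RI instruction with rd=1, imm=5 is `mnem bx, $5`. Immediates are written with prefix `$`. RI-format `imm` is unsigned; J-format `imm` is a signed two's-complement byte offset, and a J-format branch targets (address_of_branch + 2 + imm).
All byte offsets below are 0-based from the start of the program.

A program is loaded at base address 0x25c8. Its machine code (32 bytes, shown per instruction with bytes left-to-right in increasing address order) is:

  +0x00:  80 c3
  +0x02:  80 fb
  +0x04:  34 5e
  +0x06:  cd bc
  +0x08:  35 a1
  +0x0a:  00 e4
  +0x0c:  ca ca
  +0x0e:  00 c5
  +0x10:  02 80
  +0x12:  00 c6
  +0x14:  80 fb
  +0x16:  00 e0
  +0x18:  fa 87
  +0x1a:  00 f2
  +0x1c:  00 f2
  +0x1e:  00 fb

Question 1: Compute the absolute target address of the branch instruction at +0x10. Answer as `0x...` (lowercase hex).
0x25dc

+0x10: 02 80 ⇒ word 0x8002 (little)
  opcode bits[15:11]=0x10: jmp/J
  imm@[10:0]=0x2 ⇒ $2
  target = base 0x25c8 + off 0x10 + 2 + imm 2 = 0x25dc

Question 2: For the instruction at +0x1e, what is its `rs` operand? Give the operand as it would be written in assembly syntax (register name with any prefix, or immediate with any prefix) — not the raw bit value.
cx

off 0x1e: read 00 fb as little → 0xfb00
  top 5b → 0x1f → cp [RR]
  rd@[10:9]=0x1 ⇒ bx
  rs@[8:7]=0x2 ⇒ cx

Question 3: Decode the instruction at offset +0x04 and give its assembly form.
off 0x04: read 34 5e as little → 0x5e34
  top 5b → 0xb → sbi [RI]
  rd@[10:9]=0x3 ⇒ dx
  imm@[8:0]=0x34 ⇒ $52

sbi dx, $52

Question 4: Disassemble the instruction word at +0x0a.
off 0x0a: read 00 e4 as little → 0xe400
  top 5b → 0x1c → push [R]
  rd@[10:9]=0x2 ⇒ cx

push cx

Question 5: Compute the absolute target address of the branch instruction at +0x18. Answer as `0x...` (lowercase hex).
0x25dc

off 0x18: read fa 87 as little → 0x87fa
  top 5b → 0x10 → jmp [J]
  imm@[10:0]=0x7fa (s11→-6) ⇒ $-6
  target = base 0x25c8 + off 0x18 + 2 + imm -6 = 0x25dc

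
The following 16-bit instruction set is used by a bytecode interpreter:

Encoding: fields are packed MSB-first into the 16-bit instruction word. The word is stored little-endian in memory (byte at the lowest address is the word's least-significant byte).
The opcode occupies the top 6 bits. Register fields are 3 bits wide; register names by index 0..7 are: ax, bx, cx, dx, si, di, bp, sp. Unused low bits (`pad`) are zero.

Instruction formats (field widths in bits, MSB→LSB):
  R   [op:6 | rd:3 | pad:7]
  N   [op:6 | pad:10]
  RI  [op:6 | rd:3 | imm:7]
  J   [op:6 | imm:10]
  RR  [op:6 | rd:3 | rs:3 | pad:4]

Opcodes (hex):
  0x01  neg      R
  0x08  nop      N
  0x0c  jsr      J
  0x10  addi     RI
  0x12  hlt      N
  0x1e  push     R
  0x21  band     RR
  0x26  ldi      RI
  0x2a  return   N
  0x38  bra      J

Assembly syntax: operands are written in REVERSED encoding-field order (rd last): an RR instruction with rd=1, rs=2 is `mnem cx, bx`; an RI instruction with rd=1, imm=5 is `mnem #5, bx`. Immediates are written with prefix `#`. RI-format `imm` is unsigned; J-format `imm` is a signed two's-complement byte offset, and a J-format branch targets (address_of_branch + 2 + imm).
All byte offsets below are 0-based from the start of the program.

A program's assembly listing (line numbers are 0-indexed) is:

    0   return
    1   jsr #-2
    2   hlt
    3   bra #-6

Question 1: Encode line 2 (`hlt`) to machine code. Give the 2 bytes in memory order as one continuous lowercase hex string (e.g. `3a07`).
0048

line 2 (hlt): pack op=0x12:6|pad=0:10 = 0x4800; little→ 00 48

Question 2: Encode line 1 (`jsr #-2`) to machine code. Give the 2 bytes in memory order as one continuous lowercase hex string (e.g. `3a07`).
fe33

L1: jsr op=0xc:6|imm=-2:10 ⇒ 0x33fe ⇒ little fe 33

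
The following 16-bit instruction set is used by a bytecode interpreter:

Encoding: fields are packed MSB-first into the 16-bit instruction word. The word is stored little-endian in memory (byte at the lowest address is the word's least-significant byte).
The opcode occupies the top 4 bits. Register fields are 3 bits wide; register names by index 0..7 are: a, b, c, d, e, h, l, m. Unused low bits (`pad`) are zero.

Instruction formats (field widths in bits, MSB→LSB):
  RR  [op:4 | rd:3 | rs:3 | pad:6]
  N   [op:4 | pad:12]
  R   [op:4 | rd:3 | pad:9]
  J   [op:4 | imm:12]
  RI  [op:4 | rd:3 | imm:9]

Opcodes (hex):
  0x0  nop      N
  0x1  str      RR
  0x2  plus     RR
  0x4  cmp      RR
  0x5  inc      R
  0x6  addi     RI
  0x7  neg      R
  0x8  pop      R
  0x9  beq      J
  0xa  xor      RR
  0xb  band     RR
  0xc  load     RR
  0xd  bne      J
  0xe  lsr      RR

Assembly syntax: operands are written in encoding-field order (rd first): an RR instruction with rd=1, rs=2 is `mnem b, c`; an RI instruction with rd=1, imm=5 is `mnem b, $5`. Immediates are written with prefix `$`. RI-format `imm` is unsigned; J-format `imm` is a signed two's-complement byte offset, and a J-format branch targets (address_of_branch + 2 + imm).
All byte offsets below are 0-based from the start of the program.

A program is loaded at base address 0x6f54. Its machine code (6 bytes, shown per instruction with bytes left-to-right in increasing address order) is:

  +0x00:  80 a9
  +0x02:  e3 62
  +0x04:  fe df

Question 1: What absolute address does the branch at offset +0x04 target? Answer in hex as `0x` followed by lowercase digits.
+0x04: fe df ⇒ word 0xdffe (little)
  top 4b → 0xd → bne [J]
  imm@[11:0]=0xffe (s12→-2) ⇒ $-2
  target = base 0x6f54 + off 0x04 + 2 + imm -2 = 0x6f58

0x6f58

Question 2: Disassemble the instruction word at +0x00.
+0x00: 80 a9 ⇒ word 0xa980 (little)
  top 4b → 0xa → xor [RR]
  [11:9] rd=4 = e
  [8:6] rs=6 = l

xor e, l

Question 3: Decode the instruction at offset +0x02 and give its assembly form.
[02] e3 62 → 0x62e3
  op=0x62e3>>12=0x6 ⇒ addi (RI)
  rd@[11:9]=0x1 ⇒ b
  imm@[8:0]=0xe3 ⇒ $227

addi b, $227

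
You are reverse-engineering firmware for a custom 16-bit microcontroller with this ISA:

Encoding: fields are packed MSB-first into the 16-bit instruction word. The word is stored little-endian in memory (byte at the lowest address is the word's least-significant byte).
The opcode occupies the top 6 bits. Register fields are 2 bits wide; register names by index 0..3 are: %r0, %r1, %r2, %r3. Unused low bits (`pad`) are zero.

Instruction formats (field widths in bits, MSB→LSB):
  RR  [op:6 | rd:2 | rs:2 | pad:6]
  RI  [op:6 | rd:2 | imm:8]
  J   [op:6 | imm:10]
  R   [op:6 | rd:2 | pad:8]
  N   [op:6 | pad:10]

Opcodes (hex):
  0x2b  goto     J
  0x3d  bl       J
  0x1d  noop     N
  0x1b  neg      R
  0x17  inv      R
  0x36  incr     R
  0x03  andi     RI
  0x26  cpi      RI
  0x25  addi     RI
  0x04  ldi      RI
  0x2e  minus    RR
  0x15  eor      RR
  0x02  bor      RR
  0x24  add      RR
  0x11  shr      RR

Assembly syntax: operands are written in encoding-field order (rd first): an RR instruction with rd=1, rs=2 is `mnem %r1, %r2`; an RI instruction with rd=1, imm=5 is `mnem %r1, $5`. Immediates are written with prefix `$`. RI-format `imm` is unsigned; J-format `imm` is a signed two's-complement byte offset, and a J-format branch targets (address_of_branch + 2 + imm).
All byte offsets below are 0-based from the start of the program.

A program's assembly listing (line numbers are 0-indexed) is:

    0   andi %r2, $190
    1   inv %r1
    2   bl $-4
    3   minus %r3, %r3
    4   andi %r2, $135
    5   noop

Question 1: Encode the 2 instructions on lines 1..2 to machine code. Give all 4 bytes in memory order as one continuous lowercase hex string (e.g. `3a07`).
L1: inv op=0x17:6|rd=1:2|pad=0:8 ⇒ 0x5d00 ⇒ little 00 5d
L2: bl op=0x3d:6|imm=-4:10 ⇒ 0xf7fc ⇒ little fc f7

005dfcf7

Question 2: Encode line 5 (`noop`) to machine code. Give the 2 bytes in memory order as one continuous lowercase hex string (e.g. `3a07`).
0074

line 5 (noop): pack op=0x1d:6|pad=0:10 = 0x7400; little→ 00 74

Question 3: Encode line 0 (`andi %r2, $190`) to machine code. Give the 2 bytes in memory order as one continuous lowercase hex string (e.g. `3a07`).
L0: andi op=0x3:6|rd=2:2|imm=190:8 ⇒ 0x0ebe ⇒ little be 0e

be0e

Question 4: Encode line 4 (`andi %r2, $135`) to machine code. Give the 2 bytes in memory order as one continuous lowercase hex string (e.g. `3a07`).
870e

line 4 (andi): pack op=0x3:6|rd=2:2|imm=135:8 = 0x0e87; little→ 87 0e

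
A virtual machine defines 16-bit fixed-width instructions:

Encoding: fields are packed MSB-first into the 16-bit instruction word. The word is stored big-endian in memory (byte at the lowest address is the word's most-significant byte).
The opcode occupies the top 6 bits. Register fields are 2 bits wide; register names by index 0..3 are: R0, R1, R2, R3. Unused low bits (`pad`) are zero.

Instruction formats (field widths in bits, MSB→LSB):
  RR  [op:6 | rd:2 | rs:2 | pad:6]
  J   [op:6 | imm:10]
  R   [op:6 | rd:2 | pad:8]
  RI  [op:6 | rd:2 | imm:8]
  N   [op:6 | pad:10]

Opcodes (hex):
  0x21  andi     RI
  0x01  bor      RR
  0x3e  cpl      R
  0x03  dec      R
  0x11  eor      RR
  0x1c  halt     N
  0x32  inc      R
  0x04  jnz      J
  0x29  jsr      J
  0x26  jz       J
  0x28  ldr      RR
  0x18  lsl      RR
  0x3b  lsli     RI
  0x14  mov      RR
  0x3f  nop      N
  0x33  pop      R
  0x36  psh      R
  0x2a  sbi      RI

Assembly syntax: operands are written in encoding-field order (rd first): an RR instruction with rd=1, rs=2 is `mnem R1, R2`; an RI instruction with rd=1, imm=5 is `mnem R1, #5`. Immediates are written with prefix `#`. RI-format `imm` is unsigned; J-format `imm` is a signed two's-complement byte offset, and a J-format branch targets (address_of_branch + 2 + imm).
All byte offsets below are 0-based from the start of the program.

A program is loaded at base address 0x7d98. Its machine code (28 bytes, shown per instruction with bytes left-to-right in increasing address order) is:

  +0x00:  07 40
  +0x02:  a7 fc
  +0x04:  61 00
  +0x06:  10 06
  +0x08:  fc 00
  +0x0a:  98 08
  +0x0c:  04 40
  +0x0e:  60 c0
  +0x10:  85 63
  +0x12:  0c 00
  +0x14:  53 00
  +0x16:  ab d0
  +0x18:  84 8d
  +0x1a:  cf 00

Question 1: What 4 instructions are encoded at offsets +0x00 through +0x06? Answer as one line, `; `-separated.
bor R3, R1; jsr #-4; lsl R1, R0; jnz #6

@+00  big-endian(07 40) = 0x0740
  op=0x0740>>10=0x1 ⇒ bor (RR)
  rd: (w>>8)&0x3=0x3 → R3
  rs: (w>>6)&0x3=0x1 → R1
@+02  big-endian(a7 fc) = 0xa7fc
  op=0xa7fc>>10=0x29 ⇒ jsr (J)
  imm: (w>>0)&0x3ff=0x3fc (s10→-4) → #-4
@+04  big-endian(61 00) = 0x6100
  op=0x6100>>10=0x18 ⇒ lsl (RR)
  rd: (w>>8)&0x3=0x1 → R1
  rs: (w>>6)&0x3=0x0 → R0
@+06  big-endian(10 06) = 0x1006
  op=0x1006>>10=0x4 ⇒ jnz (J)
  imm: (w>>0)&0x3ff=0x6 → #6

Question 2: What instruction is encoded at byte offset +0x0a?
jz #8

@+0a  big-endian(98 08) = 0x9808
  opcode bits[15:10]=0x26: jz/J
  imm: (w>>0)&0x3ff=0x8 → #8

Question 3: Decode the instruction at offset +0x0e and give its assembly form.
[0e] 60 c0 → 0x60c0
  top 6b → 0x18 → lsl [RR]
  [9:8] rd=0 = R0
  [7:6] rs=3 = R3

lsl R0, R3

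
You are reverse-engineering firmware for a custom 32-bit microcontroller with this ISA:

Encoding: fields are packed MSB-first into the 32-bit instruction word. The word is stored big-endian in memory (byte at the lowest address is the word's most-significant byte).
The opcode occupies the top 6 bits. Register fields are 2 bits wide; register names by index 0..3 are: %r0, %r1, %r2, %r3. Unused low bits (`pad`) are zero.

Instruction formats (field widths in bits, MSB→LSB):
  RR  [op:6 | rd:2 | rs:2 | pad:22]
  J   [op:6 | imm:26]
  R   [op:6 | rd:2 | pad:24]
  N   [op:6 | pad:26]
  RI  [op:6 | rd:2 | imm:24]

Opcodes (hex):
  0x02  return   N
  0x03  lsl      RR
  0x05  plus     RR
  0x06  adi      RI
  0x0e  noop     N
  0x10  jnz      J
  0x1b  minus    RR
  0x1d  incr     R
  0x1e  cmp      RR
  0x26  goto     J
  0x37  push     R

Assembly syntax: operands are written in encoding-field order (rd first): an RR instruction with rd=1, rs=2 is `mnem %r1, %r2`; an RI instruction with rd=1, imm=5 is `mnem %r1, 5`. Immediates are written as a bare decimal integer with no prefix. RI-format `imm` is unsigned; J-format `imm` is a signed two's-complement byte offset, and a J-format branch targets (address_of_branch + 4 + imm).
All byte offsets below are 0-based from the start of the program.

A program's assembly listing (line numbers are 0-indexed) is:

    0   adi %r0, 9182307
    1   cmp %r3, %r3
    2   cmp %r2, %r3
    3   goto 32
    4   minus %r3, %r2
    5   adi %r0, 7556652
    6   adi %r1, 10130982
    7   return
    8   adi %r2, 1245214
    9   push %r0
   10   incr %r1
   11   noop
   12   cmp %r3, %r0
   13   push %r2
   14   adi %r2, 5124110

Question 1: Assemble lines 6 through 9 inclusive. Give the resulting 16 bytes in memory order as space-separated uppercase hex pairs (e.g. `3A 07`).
19 9A 96 26 08 00 00 00 1A 13 00 1E DC 00 00 00

L6: adi op=0x6:6|rd=1:2|imm=10130982:24 ⇒ 0x199a9626 ⇒ big 19 9a 96 26
L7: return op=0x2:6|pad=0:26 ⇒ 0x08000000 ⇒ big 08 00 00 00
L8: adi op=0x6:6|rd=2:2|imm=1245214:24 ⇒ 0x1a13001e ⇒ big 1a 13 00 1e
L9: push op=0x37:6|rd=0:2|pad=0:24 ⇒ 0xdc000000 ⇒ big dc 00 00 00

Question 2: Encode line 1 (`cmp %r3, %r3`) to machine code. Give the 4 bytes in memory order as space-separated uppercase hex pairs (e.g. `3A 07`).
7B C0 00 00

line 1 (cmp): pack op=0x1e:6|rd=3:2|rs=3:2|pad=0:22 = 0x7bc00000; big→ 7b c0 00 00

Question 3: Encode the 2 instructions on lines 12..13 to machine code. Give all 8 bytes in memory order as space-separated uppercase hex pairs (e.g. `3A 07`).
line 12 (cmp): pack op=0x1e:6|rd=3:2|rs=0:2|pad=0:22 = 0x7b000000; big→ 7b 00 00 00
line 13 (push): pack op=0x37:6|rd=2:2|pad=0:24 = 0xde000000; big→ de 00 00 00

7B 00 00 00 DE 00 00 00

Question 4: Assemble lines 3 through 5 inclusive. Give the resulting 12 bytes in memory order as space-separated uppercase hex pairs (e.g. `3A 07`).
98 00 00 20 6F 80 00 00 18 73 4E 2C

L3: goto op=0x26:6|imm=32:26 ⇒ 0x98000020 ⇒ big 98 00 00 20
L4: minus op=0x1b:6|rd=3:2|rs=2:2|pad=0:22 ⇒ 0x6f800000 ⇒ big 6f 80 00 00
L5: adi op=0x6:6|rd=0:2|imm=7556652:24 ⇒ 0x18734e2c ⇒ big 18 73 4e 2c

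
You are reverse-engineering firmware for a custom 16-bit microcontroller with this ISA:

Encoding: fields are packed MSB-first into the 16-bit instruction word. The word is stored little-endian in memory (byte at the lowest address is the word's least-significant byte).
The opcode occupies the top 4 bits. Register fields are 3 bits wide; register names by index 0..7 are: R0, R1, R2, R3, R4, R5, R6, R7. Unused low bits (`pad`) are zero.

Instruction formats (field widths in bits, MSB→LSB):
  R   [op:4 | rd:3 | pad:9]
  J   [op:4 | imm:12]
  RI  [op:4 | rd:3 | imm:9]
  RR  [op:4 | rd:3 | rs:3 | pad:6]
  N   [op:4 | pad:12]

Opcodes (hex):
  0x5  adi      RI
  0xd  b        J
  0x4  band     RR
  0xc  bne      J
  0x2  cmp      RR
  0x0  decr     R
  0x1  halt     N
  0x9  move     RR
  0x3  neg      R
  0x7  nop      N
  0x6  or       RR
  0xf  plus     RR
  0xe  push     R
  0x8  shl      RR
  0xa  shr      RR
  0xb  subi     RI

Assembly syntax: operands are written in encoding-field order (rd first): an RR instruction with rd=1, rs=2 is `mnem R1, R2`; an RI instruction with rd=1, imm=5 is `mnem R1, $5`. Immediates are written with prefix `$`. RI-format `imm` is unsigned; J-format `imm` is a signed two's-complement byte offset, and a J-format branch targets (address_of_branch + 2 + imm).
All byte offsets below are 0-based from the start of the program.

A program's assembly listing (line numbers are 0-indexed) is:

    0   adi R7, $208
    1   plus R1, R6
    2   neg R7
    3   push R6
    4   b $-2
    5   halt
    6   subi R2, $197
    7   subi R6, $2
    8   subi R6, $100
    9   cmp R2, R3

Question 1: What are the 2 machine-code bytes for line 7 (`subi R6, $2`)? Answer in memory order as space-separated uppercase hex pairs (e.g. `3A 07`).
02 BC

line 7 (subi): pack op=0xb:4|rd=6:3|imm=2:9 = 0xbc02; little→ 02 bc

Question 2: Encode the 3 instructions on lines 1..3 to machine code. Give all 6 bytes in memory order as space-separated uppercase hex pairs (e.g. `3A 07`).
line 1 (plus): pack op=0xf:4|rd=1:3|rs=6:3|pad=0:6 = 0xf380; little→ 80 f3
line 2 (neg): pack op=0x3:4|rd=7:3|pad=0:9 = 0x3e00; little→ 00 3e
line 3 (push): pack op=0xe:4|rd=6:3|pad=0:9 = 0xec00; little→ 00 ec

80 F3 00 3E 00 EC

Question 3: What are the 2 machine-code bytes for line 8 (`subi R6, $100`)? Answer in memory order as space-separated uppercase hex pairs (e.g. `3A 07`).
64 BC

L8: subi op=0xb:4|rd=6:3|imm=100:9 ⇒ 0xbc64 ⇒ little 64 bc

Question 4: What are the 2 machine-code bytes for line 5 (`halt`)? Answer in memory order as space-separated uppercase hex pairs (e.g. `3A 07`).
00 10

L5: halt op=0x1:4|pad=0:12 ⇒ 0x1000 ⇒ little 00 10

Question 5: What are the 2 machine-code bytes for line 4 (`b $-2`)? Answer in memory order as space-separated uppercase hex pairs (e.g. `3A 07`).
FE DF

line 4 (b): pack op=0xd:4|imm=-2:12 = 0xdffe; little→ fe df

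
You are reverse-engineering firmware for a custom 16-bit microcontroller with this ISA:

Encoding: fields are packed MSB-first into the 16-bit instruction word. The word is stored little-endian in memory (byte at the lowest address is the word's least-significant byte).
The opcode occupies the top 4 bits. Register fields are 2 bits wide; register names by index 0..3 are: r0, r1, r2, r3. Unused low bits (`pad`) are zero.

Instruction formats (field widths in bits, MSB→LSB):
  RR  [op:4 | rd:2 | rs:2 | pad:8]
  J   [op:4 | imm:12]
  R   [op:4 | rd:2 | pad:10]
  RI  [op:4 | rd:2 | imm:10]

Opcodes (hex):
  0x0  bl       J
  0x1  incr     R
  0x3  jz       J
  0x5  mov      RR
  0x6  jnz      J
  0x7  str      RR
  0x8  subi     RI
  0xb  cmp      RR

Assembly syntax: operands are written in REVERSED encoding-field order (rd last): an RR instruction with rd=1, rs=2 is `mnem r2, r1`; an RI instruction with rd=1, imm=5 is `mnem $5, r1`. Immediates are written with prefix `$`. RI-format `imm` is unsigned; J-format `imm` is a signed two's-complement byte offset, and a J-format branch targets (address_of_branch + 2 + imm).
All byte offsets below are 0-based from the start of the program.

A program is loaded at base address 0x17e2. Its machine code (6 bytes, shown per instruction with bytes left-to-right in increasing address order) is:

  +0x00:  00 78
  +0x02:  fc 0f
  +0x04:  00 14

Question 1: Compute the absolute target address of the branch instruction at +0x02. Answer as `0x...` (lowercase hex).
[02] fc 0f → 0x0ffc
  top 4b → 0x0 → bl [J]
  imm: (w>>0)&0xfff=0xffc (s12→-4) → $-4
  target = base 0x17e2 + off 0x02 + 2 + imm -4 = 0x17e2

0x17e2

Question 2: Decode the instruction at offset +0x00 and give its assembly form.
str r0, r2

off 0x00: read 00 78 as little → 0x7800
  op=0x7800>>12=0x7 ⇒ str (RR)
  rd@[11:10]=0x2 ⇒ r2
  rs@[9:8]=0x0 ⇒ r0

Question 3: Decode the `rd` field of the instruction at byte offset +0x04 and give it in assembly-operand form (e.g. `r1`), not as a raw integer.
r1

@+04  little-endian(00 14) = 0x1400
  op=0x1400>>12=0x1 ⇒ incr (R)
  [11:10] rd=1 = r1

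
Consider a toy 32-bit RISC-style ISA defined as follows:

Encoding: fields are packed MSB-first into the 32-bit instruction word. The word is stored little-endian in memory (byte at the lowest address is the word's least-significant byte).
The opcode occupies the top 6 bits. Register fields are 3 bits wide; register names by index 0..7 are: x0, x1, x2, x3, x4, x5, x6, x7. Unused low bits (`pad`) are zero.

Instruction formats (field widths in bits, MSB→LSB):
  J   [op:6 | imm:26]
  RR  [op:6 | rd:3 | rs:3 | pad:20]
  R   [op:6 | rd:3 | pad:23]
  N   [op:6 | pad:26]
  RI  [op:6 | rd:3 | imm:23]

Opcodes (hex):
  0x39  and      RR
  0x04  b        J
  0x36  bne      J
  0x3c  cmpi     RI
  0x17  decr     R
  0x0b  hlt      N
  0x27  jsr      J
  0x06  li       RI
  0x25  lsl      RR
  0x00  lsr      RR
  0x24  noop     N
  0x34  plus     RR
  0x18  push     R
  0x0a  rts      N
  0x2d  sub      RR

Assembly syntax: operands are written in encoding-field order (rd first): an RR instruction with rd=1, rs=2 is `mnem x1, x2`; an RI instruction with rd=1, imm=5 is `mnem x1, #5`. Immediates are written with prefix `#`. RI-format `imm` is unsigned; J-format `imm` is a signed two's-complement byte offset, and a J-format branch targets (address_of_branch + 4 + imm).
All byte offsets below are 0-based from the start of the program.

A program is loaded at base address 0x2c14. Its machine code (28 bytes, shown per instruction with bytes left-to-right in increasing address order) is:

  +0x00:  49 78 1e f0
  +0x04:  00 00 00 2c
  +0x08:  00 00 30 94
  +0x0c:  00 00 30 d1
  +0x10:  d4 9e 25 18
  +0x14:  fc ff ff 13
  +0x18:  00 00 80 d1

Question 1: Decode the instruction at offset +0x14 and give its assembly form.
b #-4

@+14  little-endian(fc ff ff 13) = 0x13fffffc
  opcode bits[31:26]=0x4: b/J
  imm@[25:0]=0x3fffffc (s26→-4) ⇒ #-4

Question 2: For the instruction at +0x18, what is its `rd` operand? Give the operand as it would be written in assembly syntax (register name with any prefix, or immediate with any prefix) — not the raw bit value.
off 0x18: read 00 00 80 d1 as little → 0xd1800000
  opcode bits[31:26]=0x34: plus/RR
  [25:23] rd=3 = x3
  [22:20] rs=0 = x0

x3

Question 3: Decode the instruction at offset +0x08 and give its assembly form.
[08] 00 00 30 94 → 0x94300000
  top 6b → 0x25 → lsl [RR]
  rd@[25:23]=0x0 ⇒ x0
  rs@[22:20]=0x3 ⇒ x3

lsl x0, x3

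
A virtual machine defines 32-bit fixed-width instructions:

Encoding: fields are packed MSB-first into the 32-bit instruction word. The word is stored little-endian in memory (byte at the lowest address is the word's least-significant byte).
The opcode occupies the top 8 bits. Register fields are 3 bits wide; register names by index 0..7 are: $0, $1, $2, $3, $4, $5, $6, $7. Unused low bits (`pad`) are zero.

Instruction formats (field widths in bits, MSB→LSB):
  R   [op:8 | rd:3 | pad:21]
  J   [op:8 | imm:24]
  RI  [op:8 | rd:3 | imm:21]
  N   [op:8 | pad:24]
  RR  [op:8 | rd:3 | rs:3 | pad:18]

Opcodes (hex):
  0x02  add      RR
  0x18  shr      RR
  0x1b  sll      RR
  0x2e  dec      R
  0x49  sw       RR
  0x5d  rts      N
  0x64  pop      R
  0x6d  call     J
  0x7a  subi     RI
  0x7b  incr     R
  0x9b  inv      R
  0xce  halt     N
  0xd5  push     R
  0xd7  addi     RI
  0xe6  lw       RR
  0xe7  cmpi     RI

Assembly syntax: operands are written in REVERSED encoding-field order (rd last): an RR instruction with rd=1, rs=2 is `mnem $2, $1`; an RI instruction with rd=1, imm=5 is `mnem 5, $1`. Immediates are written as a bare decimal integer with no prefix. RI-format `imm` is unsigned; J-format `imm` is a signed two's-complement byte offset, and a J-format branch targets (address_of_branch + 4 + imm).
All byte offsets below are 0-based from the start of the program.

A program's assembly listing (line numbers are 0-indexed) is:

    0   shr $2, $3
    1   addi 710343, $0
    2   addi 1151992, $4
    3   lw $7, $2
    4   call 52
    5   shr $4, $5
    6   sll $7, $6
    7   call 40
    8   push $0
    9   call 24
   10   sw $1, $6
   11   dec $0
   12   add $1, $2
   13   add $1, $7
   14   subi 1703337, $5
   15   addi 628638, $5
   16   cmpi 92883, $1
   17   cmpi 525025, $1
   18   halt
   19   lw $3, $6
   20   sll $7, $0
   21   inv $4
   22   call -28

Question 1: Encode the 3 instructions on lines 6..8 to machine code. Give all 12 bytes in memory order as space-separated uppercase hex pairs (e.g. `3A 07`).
00 00 DC 1B 28 00 00 6D 00 00 00 D5

L6: sll op=0x1b:8|rd=6:3|rs=7:3|pad=0:18 ⇒ 0x1bdc0000 ⇒ little 00 00 dc 1b
L7: call op=0x6d:8|imm=40:24 ⇒ 0x6d000028 ⇒ little 28 00 00 6d
L8: push op=0xd5:8|rd=0:3|pad=0:21 ⇒ 0xd5000000 ⇒ little 00 00 00 d5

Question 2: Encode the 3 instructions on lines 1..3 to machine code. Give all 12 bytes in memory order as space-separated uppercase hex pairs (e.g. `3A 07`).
C7 D6 0A D7 F8 93 91 D7 00 00 5C E6

L1: addi op=0xd7:8|rd=0:3|imm=710343:21 ⇒ 0xd70ad6c7 ⇒ little c7 d6 0a d7
L2: addi op=0xd7:8|rd=4:3|imm=1151992:21 ⇒ 0xd79193f8 ⇒ little f8 93 91 d7
L3: lw op=0xe6:8|rd=2:3|rs=7:3|pad=0:18 ⇒ 0xe65c0000 ⇒ little 00 00 5c e6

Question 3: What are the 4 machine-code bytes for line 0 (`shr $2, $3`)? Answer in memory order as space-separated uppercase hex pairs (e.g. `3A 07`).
00 00 68 18

line 0 (shr): pack op=0x18:8|rd=3:3|rs=2:3|pad=0:18 = 0x18680000; little→ 00 00 68 18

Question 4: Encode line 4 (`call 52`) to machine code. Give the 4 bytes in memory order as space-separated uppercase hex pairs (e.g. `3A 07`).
4. call fields op=0x6d:8|imm=52:24 → word 6d000034h → 34 00 00 6d

34 00 00 6D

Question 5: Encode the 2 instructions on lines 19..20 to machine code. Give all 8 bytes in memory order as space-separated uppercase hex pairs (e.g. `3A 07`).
L19: lw op=0xe6:8|rd=6:3|rs=3:3|pad=0:18 ⇒ 0xe6cc0000 ⇒ little 00 00 cc e6
L20: sll op=0x1b:8|rd=0:3|rs=7:3|pad=0:18 ⇒ 0x1b1c0000 ⇒ little 00 00 1c 1b

00 00 CC E6 00 00 1C 1B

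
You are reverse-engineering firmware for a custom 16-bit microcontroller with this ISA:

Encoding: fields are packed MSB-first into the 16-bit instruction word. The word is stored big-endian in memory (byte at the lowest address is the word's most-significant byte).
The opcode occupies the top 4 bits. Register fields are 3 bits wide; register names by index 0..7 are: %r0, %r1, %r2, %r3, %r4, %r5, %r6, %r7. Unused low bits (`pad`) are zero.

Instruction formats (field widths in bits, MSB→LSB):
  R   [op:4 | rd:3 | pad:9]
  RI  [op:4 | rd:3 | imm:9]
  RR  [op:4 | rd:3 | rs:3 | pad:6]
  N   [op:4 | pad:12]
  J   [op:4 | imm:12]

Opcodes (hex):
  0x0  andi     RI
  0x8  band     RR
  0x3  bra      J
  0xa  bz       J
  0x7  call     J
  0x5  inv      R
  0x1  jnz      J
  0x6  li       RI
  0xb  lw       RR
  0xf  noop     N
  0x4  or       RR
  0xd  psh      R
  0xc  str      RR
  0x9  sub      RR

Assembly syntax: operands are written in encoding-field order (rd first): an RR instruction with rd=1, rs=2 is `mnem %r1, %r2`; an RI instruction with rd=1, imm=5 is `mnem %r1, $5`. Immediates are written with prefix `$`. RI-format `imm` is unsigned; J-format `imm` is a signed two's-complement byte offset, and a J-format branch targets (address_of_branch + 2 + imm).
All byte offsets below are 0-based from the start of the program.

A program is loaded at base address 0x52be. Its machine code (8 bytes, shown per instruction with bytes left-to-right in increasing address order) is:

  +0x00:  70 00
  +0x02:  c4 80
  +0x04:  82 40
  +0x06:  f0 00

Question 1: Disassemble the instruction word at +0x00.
+0x00: 70 00 ⇒ word 0x7000 (big)
  opcode bits[15:12]=0x7: call/J
  imm: (w>>0)&0xfff=0x0 → $0

call $0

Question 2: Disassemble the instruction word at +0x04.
band %r1, %r1

[04] 82 40 → 0x8240
  top 4b → 0x8 → band [RR]
  rd@[11:9]=0x1 ⇒ %r1
  rs@[8:6]=0x1 ⇒ %r1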